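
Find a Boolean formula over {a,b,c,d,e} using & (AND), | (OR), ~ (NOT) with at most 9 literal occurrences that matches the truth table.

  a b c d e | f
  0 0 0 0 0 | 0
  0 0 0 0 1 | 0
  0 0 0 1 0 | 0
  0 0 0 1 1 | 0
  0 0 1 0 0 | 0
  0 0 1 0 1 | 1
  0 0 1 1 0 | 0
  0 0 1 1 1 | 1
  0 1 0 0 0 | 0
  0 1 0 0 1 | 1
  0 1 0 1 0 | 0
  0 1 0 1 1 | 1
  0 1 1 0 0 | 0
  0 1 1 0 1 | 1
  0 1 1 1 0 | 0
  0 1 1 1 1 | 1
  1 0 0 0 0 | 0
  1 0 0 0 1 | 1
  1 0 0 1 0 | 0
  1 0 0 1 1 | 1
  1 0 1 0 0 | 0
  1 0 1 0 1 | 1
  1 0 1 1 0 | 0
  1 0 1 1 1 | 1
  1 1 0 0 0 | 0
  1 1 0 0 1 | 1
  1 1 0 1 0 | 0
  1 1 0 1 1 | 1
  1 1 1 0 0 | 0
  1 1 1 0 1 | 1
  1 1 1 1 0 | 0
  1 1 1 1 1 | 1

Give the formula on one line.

  ~a = 11111111111111110000000000000000
  (c | ~a) = 11111111111111110000111100001111
  (b & (c | ~a)) = 00000000111111110000000000001111
  ((b & (c | ~a)) | a) = 00000000111111111111111111111111
  (((b & (c | ~a)) | a) & e) = 00000000010101010101010101010101
  (c & e) = 00000101000001010000010100000101
  ((((b & (c | ~a)) | a) & e) | (c & e)) = 00000101010101010101010101010101

((((b & (c | ~a)) | a) & e) | (c & e))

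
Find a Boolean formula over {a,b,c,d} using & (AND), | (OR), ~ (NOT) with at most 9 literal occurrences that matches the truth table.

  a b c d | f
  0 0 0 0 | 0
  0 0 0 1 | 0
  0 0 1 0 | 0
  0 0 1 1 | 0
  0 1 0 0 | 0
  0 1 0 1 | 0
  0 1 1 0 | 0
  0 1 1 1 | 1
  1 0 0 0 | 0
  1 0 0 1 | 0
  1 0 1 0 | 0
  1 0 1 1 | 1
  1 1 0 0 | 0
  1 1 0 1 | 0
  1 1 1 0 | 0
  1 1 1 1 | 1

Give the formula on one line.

  ~d = 1010101010101010
  ~b = 1111000011110000
  (~d & ~b) = 1010000010100000
  (a | d) = 0101010111111111
  (b & (a | d)) = 0000010100001111
  (a | (b & (a | d))) = 0000010111111111
  ((~d & ~b) | (a | (b & (a | d)))) = 1010010111111111
  (d & c) = 0001000100010001
  (((~d & ~b) | (a | (b & (a | d)))) & (d & c)) = 0000000100010001

(((~d & ~b) | (a | (b & (a | d)))) & (d & c))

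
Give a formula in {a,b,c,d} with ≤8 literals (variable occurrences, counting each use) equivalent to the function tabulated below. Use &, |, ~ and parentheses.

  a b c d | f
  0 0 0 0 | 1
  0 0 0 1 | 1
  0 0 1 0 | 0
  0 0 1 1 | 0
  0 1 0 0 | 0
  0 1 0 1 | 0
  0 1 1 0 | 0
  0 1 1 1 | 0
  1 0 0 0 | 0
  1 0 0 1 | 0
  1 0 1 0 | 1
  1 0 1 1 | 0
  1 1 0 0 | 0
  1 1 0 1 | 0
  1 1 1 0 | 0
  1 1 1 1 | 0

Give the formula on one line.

((~c | a) & ((~a | (c & (~d | ~c))) & ~b))

  ~c = 1100110011001100
  (~c | a) = 1100110011111111
  ~a = 1111111100000000
  ~d = 1010101010101010
  (~d | ~c) = 1110111011101110
  (c & (~d | ~c)) = 0010001000100010
  (~a | (c & (~d | ~c))) = 1111111100100010
  ~b = 1111000011110000
  ((~a | (c & (~d | ~c))) & ~b) = 1111000000100000
  ((~c | a) & ((~a | (c & (~d | ~c))) & ~b)) = 1100000000100000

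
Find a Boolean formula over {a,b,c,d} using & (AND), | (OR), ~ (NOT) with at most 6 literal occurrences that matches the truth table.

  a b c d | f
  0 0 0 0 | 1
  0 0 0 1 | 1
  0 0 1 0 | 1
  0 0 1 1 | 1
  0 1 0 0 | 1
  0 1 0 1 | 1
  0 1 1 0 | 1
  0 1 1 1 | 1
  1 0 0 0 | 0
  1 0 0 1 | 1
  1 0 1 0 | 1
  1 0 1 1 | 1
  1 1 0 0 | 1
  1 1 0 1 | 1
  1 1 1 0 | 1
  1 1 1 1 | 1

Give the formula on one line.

(((c | b) | d) | (~a | (b & c)))

  (c | b) = 0011111100111111
  ((c | b) | d) = 0111111101111111
  ~a = 1111111100000000
  (b & c) = 0000001100000011
  (~a | (b & c)) = 1111111100000011
  (((c | b) | d) | (~a | (b & c))) = 1111111101111111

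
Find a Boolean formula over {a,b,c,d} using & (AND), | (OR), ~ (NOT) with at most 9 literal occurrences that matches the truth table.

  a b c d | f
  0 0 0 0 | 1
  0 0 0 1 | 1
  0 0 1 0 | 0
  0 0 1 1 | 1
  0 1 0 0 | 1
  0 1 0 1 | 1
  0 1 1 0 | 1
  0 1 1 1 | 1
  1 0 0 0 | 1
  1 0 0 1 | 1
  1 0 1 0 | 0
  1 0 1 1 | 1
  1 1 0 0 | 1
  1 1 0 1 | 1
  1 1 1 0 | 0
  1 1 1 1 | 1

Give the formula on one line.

((~c | d) | (c & (~a & (b | (a | d)))))

  ~c = 1100110011001100
  (~c | d) = 1101110111011101
  ~a = 1111111100000000
  (a | d) = 0101010111111111
  (b | (a | d)) = 0101111111111111
  (~a & (b | (a | d))) = 0101111100000000
  (c & (~a & (b | (a | d)))) = 0001001100000000
  ((~c | d) | (c & (~a & (b | (a | d))))) = 1101111111011101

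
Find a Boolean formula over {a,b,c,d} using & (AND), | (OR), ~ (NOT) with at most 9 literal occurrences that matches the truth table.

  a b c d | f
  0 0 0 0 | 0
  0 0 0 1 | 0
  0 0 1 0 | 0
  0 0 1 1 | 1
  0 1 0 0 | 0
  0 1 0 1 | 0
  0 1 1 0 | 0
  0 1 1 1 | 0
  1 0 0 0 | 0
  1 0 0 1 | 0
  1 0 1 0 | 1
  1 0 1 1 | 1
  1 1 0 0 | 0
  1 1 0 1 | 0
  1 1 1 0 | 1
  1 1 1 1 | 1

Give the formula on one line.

  ~a = 1111111100000000
  (c | ~a) = 1111111100110011
  (a | d) = 0101010111111111
  ((c | ~a) & (a | d)) = 0101010100110011
  ~b = 1111000011110000
  (c & ~b) = 0011000000110000
  ((c & ~b) | a) = 0011000011111111
  (((c | ~a) & (a | d)) & ((c & ~b) | a)) = 0001000000110011

(((c | ~a) & (a | d)) & ((c & ~b) | a))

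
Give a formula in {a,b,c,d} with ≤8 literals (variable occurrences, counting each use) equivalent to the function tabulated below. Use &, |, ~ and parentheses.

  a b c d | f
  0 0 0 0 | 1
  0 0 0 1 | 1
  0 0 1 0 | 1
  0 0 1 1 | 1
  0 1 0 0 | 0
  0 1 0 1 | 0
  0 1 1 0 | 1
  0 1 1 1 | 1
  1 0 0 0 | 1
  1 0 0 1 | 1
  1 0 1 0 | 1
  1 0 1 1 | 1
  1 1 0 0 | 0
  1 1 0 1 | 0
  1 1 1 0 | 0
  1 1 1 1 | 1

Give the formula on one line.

  ~b = 1111000011110000
  (~b & d) = 0101000001010000
  ~a = 1111111100000000
  (c & ~a) = 0011001100000000
  (b & (c & ~a)) = 0000001100000000
  (d & c) = 0001000100010001
  ((b & (c & ~a)) | (d & c)) = 0001001100010001
  ((~b & d) | ((b & (c & ~a)) | (d & c))) = 0101001101010001
  (((~b & d) | ((b & (c & ~a)) | (d & c))) | ~b) = 1111001111110001

(((~b & d) | ((b & (c & ~a)) | (d & c))) | ~b)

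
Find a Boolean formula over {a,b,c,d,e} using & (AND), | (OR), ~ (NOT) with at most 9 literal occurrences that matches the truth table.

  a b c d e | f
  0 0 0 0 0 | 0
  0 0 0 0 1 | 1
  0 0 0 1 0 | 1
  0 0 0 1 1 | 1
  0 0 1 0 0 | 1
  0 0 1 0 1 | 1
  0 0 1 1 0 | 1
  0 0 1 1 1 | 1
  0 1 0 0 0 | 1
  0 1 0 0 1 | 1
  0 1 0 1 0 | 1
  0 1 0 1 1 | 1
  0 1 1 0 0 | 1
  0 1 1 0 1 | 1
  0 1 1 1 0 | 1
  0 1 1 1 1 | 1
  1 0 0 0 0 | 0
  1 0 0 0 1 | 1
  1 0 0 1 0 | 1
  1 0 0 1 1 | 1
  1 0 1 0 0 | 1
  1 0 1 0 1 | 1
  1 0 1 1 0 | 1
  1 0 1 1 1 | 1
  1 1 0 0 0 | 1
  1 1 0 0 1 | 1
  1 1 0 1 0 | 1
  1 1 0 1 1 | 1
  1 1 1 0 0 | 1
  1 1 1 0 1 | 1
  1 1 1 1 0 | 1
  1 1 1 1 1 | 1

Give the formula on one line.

  (b & d) = 00000000001100110000000000110011
  ~a = 11111111111111110000000000000000
  ((b & d) & ~a) = 00000000001100110000000000000000
  (e | ((b & d) & ~a)) = 01010101011101110101010101010101
  (b | d) = 00110011111111110011001111111111
  (b | c) = 00001111111111110000111111111111
  ((b | d) | (b | c)) = 00111111111111110011111111111111
  ((e | ((b & d) & ~a)) | ((b | d) | (b | c))) = 01111111111111110111111111111111

((e | ((b & d) & ~a)) | ((b | d) | (b | c)))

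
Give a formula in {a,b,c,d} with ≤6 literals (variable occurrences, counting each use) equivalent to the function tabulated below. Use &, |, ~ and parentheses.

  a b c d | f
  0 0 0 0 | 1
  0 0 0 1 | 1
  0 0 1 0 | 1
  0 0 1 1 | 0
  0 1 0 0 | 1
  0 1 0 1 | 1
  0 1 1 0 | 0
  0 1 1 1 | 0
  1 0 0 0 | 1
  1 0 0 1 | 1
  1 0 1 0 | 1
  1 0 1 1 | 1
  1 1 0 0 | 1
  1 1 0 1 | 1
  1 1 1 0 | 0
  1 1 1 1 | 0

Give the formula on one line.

  ~b = 1111000011110000
  (c & ~b) = 0011000000110000
  ~d = 1010101010101010
  (a | ~d) = 1010101011111111
  ((a | ~d) & ~b) = 1010000011110000
  ((c & ~b) & ((a | ~d) & ~b)) = 0010000000110000
  ~c = 1100110011001100
  (((c & ~b) & ((a | ~d) & ~b)) | ~c) = 1110110011111100

(((c & ~b) & ((a | ~d) & ~b)) | ~c)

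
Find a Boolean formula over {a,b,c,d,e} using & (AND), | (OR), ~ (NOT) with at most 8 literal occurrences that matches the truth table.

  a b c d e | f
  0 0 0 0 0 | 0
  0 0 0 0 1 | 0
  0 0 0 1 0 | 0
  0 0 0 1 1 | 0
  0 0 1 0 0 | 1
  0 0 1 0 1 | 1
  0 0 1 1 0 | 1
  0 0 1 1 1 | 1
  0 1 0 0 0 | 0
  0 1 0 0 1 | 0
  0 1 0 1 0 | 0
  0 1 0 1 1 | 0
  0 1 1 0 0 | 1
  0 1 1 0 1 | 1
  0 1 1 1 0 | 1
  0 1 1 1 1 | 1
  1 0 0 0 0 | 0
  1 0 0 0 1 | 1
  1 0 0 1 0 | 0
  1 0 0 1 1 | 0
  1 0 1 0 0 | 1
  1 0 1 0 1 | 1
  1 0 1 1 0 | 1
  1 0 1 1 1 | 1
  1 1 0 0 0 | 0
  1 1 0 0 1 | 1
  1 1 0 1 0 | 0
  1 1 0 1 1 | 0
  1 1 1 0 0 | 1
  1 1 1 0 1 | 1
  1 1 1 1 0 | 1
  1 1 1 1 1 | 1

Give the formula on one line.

  (e | c) = 01011111010111110101111101011111
  (a & (e | c)) = 00000000000000000101111101011111
  ~d = 11001100110011001100110011001100
  (~d & e) = 01000100010001000100010001000100
  ((a & (e | c)) & (~d & e)) = 00000000000000000100010001000100
  (c | ((a & (e | c)) & (~d & e))) = 00001111000011110100111101001111

(c | ((a & (e | c)) & (~d & e)))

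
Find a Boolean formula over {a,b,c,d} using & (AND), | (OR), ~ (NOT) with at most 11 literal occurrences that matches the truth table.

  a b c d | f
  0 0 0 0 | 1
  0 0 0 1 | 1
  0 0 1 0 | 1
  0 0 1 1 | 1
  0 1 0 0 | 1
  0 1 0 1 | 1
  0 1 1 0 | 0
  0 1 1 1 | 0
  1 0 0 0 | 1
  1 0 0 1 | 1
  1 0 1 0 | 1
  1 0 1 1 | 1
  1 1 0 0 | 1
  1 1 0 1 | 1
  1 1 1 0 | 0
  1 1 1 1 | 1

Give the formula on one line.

  ~c = 1100110011001100
  (d & a) = 0000000001010101
  (~c | (d & a)) = 1100110011011101
  ~d = 1010101010101010
  ~b = 1111000011110000
  (~d | ~b) = 1111101011111010
  (d | ~b) = 1111010111110101
  (a | c) = 0011001111111111
  ((d | ~b) & (a | c)) = 0011000111110101
  ((~d | ~b) & ((d | ~b) & (a | c))) = 0011000011110000
  ((~c | (d & a)) | ((~d | ~b) & ((d | ~b) & (a | c)))) = 1111110011111101

((~c | (d & a)) | ((~d | ~b) & ((d | ~b) & (a | c))))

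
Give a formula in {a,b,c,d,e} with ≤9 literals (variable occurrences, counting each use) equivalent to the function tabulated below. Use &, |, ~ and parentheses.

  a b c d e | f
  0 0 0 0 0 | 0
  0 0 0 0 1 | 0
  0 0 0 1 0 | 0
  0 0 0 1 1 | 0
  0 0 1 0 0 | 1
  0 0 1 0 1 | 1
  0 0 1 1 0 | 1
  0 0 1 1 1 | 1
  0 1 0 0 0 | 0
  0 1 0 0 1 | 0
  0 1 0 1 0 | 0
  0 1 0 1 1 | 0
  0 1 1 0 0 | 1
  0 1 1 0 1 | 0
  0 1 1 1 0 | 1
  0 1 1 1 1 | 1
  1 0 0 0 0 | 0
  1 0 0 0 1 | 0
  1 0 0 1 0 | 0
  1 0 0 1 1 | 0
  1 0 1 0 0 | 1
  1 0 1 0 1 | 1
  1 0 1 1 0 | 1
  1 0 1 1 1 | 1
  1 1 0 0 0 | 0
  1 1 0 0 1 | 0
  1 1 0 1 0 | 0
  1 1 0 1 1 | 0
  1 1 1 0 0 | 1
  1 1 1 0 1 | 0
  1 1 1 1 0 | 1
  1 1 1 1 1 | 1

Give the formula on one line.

(c & ((e & d) | ((~e & c) | ~b)))

  (e & d) = 00010001000100010001000100010001
  ~e = 10101010101010101010101010101010
  (~e & c) = 00001010000010100000101000001010
  ~b = 11111111000000001111111100000000
  ((~e & c) | ~b) = 11111111000010101111111100001010
  ((e & d) | ((~e & c) | ~b)) = 11111111000110111111111100011011
  (c & ((e & d) | ((~e & c) | ~b))) = 00001111000010110000111100001011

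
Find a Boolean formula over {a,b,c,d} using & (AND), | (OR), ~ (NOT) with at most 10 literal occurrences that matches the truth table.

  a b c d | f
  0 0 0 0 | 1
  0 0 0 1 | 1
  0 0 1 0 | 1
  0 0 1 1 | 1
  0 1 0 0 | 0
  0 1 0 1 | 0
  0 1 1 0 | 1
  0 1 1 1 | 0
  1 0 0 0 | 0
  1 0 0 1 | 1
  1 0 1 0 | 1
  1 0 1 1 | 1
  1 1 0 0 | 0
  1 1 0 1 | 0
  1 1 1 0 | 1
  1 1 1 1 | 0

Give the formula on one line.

  ~a = 1111111100000000
  ~b = 1111000011110000
  (~a & ~b) = 1111000000000000
  ~d = 1010101010101010
  (~d | ~b) = 1111101011111010
  (c & (~d | ~b)) = 0011001000110010
  ((~a & ~b) | (c & (~d | ~b))) = 1111001000110010
  (~b & d) = 0101000001010000
  (((~a & ~b) | (c & (~d | ~b))) | (~b & d)) = 1111001001110010

(((~a & ~b) | (c & (~d | ~b))) | (~b & d))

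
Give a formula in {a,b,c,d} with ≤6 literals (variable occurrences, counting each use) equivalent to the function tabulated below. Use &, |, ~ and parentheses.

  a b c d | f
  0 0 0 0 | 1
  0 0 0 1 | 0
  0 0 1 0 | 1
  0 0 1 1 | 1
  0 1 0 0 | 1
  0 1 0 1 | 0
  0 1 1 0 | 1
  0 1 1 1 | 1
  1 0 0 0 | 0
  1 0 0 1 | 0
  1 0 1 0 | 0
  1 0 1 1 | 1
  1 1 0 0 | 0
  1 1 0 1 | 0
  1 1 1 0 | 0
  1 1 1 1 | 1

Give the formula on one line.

  (d & c) = 0001000100010001
  ~d = 1010101010101010
  (d & b) = 0000010100000101
  ~a = 1111111100000000
  ((d & b) | ~a) = 1111111100000101
  (~d & ((d & b) | ~a)) = 1010101000000000
  ((d & c) | (~d & ((d & b) | ~a))) = 1011101100010001

((d & c) | (~d & ((d & b) | ~a)))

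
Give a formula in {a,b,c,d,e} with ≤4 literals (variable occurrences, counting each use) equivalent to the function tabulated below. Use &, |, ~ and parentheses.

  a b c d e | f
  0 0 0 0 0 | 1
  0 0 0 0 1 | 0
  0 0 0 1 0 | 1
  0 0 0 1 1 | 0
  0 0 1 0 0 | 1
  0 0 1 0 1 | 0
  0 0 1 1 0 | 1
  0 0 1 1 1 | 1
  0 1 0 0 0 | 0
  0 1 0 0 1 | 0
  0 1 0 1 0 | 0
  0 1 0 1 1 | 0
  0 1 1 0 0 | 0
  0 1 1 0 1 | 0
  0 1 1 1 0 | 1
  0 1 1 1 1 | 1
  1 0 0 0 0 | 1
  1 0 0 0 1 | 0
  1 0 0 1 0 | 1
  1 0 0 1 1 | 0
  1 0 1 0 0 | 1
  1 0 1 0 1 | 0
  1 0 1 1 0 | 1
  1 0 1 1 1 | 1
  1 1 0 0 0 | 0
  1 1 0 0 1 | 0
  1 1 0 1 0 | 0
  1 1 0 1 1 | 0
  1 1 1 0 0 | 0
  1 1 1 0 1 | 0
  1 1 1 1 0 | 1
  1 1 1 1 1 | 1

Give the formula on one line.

((~e & ~b) | (c & d))

  ~e = 10101010101010101010101010101010
  ~b = 11111111000000001111111100000000
  (~e & ~b) = 10101010000000001010101000000000
  (c & d) = 00000011000000110000001100000011
  ((~e & ~b) | (c & d)) = 10101011000000111010101100000011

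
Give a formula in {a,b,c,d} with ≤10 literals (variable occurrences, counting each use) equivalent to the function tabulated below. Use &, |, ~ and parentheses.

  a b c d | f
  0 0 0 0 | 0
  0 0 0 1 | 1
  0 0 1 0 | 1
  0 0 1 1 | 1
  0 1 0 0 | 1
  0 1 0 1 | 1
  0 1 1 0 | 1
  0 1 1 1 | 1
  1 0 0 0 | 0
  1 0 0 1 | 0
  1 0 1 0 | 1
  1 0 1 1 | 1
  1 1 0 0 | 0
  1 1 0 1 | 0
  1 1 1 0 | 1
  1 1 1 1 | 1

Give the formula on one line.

  ~a = 1111111100000000
  (b & ~a) = 0000111100000000
  (c | (b & ~a)) = 0011111100110011
  (c | b) = 0011111100111111
  (d | (c | b)) = 0111111101111111
  (b | a) = 0000111111111111
  ((d | (c | b)) | (b | a)) = 0111111111111111
  (((d | (c | b)) | (b | a)) & ~a) = 0111111100000000
  ((c | (b & ~a)) | (((d | (c | b)) | (b | a)) & ~a)) = 0111111100110011

((c | (b & ~a)) | (((d | (c | b)) | (b | a)) & ~a))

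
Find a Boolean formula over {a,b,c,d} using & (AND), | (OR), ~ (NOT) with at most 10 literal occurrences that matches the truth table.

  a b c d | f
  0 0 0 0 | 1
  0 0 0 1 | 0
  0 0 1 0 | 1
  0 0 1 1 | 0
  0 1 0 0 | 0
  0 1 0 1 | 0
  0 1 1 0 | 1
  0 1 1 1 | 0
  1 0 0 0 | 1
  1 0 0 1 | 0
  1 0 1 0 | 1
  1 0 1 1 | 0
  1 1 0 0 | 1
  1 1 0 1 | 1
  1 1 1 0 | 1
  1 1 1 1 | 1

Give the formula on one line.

  ~b = 1111000011110000
  (c | ~b) = 1111001111110011
  (a | d) = 0101010111111111
  ((c | ~b) | (a | d)) = 1111011111111111
  ~d = 1010101010101010
  (a & b) = 0000000000001111
  (~d | (a & b)) = 1010101010101111
  (((c | ~b) | (a | d)) & (~d | (a & b))) = 1010001010101111

(((c | ~b) | (a | d)) & (~d | (a & b)))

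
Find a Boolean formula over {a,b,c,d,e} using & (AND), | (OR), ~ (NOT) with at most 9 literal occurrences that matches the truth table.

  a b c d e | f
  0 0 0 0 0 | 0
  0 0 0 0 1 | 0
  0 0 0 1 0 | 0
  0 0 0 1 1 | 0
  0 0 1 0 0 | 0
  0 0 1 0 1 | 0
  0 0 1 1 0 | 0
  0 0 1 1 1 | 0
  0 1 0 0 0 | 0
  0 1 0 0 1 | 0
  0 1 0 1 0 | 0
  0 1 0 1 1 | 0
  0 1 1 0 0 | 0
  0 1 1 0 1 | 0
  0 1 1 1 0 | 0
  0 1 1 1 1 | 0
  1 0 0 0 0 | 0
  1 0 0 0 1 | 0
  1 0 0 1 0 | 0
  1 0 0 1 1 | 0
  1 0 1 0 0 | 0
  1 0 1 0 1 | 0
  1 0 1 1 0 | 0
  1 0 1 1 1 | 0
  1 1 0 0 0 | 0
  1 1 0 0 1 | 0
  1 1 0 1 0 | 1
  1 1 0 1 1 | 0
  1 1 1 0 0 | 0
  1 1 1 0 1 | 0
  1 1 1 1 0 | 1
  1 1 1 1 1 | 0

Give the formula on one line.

  ~a = 11111111111111110000000000000000
  ~b = 11111111000000001111111100000000
  ~e = 10101010101010101010101010101010
  (~b | ~e) = 11111111101010101111111110101010
  (b & d) = 00000000001100110000000000110011
  ((~b | ~e) & (b & d)) = 00000000001000100000000000100010
  (a & ((~b | ~e) & (b & d))) = 00000000000000000000000000100010
  (~a | (a & ((~b | ~e) & (b & d)))) = 11111111111111110000000000100010
  (a & (~a | (a & ((~b | ~e) & (b & d))))) = 00000000000000000000000000100010

(a & (~a | (a & ((~b | ~e) & (b & d)))))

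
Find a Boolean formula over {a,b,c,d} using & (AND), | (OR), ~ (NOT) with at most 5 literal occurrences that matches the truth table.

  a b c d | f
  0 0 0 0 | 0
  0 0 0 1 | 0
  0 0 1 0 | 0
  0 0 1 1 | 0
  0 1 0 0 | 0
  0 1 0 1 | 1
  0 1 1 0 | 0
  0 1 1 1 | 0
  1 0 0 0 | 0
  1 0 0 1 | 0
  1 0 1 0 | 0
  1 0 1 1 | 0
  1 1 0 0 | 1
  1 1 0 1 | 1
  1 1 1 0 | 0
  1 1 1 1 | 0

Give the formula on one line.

  ~c = 1100110011001100
  (~c & b) = 0000110000001100
  (d | a) = 0101010111111111
  ((~c & b) & (d | a)) = 0000010000001100

((~c & b) & (d | a))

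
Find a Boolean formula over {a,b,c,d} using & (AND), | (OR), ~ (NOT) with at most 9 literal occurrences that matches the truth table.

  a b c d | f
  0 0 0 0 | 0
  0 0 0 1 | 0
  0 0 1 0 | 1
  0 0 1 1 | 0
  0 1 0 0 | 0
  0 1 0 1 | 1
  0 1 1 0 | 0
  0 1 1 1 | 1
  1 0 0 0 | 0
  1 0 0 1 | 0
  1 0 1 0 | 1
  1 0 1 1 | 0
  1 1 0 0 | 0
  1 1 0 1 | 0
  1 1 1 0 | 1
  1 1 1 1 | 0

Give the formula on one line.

  ~d = 1010101010101010
  (c & ~d) = 0010001000100010
  ~b = 1111000011110000
  (~b | a) = 1111000011111111
  ((c & ~d) & (~b | a)) = 0010000000100010
  (a | b) = 0000111111111111
  ~a = 1111111100000000
  ((a | b) & ~a) = 0000111100000000
  (((a | b) & ~a) & d) = 0000010100000000
  (((c & ~d) & (~b | a)) | (((a | b) & ~a) & d)) = 0010010100100010

(((c & ~d) & (~b | a)) | (((a | b) & ~a) & d))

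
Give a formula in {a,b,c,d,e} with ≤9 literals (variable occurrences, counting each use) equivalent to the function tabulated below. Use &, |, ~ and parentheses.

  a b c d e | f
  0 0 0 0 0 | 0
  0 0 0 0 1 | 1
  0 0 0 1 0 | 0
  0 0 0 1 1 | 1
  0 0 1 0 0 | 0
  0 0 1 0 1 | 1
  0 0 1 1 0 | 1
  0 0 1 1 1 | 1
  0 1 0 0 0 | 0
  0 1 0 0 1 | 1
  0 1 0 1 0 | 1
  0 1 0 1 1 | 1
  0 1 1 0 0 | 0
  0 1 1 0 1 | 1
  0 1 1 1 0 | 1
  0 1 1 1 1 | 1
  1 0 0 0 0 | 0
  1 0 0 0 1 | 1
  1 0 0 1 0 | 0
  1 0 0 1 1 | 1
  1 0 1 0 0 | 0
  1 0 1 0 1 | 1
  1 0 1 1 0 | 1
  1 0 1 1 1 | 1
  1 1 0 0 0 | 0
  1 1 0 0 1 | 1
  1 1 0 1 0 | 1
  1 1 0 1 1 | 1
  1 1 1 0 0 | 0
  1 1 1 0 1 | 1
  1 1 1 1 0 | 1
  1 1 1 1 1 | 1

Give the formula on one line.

(((~d | c) | (b | e)) & ((d & ~e) | e))

  ~d = 11001100110011001100110011001100
  (~d | c) = 11001111110011111100111111001111
  (b | e) = 01010101111111110101010111111111
  ((~d | c) | (b | e)) = 11011111111111111101111111111111
  ~e = 10101010101010101010101010101010
  (d & ~e) = 00100010001000100010001000100010
  ((d & ~e) | e) = 01110111011101110111011101110111
  (((~d | c) | (b | e)) & ((d & ~e) | e)) = 01010111011101110101011101110111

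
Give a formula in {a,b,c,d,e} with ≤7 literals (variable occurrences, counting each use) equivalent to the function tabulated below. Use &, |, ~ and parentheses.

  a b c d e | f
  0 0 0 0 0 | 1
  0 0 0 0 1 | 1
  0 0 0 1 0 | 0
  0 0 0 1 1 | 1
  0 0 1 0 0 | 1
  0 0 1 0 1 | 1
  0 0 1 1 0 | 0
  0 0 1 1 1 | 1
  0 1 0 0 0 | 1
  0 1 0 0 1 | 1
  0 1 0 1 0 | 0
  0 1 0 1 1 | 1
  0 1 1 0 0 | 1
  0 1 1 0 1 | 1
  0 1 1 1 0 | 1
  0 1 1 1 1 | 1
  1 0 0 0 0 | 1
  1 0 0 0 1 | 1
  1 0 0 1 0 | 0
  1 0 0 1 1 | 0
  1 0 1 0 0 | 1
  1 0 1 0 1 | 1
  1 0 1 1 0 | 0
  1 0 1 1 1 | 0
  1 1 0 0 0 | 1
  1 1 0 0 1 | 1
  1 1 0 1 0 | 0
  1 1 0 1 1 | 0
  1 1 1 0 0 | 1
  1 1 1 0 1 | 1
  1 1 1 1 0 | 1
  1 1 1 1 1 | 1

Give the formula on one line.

((~d | (c & b)) | (~a & (~d | e)))

  ~d = 11001100110011001100110011001100
  (c & b) = 00000000000011110000000000001111
  (~d | (c & b)) = 11001100110011111100110011001111
  ~a = 11111111111111110000000000000000
  (~d | e) = 11011101110111011101110111011101
  (~a & (~d | e)) = 11011101110111010000000000000000
  ((~d | (c & b)) | (~a & (~d | e))) = 11011101110111111100110011001111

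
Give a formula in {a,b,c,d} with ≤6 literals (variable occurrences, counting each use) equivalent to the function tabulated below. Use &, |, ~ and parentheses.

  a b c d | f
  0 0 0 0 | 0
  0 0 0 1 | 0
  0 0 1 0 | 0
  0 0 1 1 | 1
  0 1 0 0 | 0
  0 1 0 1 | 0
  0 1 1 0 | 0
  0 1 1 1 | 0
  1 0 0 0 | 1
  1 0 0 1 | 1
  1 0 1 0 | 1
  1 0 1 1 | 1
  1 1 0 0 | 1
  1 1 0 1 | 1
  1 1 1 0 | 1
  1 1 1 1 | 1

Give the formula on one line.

(a | ((~b & c) & d))

  ~b = 1111000011110000
  (~b & c) = 0011000000110000
  ((~b & c) & d) = 0001000000010000
  (a | ((~b & c) & d)) = 0001000011111111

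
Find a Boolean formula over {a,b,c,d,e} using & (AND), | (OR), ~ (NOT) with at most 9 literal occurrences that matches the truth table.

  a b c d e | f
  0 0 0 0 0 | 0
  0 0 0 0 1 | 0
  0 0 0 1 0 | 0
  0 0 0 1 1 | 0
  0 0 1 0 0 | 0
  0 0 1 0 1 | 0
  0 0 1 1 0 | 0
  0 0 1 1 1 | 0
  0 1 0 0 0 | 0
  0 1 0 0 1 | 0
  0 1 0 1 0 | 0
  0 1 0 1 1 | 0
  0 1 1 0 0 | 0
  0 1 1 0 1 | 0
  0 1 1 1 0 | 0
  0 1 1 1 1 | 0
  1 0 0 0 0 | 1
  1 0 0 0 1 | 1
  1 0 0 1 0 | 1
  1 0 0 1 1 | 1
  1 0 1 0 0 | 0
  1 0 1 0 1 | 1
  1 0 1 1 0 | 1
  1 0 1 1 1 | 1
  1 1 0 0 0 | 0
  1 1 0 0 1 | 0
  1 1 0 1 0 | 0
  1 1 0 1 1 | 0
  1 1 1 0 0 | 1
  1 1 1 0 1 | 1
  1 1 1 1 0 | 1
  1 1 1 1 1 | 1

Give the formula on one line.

  (d | e) = 01110111011101110111011101110111
  ~c = 11110000111100001111000011110000
  (~c | b) = 11110000111111111111000011111111
  ((d | e) | (~c | b)) = 11110111111111111111011111111111
  ~b = 11111111000000001111111100000000
  (c | ~b) = 11111111000011111111111100001111
  (((d | e) | (~c | b)) & (c | ~b)) = 11110111000011111111011100001111
  ((((d | e) | (~c | b)) & (c | ~b)) & a) = 00000000000000001111011100001111

((((d | e) | (~c | b)) & (c | ~b)) & a)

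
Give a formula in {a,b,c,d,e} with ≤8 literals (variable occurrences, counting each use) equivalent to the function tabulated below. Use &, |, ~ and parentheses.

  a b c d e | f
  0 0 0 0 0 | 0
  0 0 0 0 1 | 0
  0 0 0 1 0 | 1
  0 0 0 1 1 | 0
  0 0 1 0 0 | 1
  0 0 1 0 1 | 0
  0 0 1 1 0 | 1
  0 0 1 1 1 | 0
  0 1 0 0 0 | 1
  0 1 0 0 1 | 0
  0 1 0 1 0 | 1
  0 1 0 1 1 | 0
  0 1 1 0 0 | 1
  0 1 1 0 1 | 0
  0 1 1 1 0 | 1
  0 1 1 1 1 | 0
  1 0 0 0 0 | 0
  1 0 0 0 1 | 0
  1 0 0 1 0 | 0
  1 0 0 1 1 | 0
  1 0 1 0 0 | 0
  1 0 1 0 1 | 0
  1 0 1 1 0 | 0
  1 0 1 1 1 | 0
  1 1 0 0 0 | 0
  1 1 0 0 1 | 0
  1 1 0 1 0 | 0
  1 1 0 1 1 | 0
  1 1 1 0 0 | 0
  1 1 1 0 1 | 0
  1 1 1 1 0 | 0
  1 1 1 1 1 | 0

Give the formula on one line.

(~e & ((d | (c | b)) & ~a))

  ~e = 10101010101010101010101010101010
  (c | b) = 00001111111111110000111111111111
  (d | (c | b)) = 00111111111111110011111111111111
  ~a = 11111111111111110000000000000000
  ((d | (c | b)) & ~a) = 00111111111111110000000000000000
  (~e & ((d | (c | b)) & ~a)) = 00101010101010100000000000000000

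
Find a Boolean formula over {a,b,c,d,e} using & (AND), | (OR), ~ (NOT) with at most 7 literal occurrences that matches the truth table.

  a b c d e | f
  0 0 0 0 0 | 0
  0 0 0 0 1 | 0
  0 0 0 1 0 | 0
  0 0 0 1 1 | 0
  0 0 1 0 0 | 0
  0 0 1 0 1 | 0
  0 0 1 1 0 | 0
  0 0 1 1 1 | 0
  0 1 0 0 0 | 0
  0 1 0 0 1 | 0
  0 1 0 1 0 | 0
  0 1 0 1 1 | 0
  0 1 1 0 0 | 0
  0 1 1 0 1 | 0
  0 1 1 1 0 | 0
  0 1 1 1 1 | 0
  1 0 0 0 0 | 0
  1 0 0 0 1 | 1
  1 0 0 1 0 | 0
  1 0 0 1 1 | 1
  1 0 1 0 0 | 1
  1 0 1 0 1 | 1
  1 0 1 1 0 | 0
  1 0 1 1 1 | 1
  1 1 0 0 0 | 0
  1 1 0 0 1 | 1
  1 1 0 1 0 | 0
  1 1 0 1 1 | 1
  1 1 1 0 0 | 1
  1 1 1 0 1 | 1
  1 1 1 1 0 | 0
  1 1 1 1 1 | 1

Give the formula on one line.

  (a & e) = 00000000000000000101010101010101
  (a & c) = 00000000000000000000111100001111
  ~d = 11001100110011001100110011001100
  ((a & c) & ~d) = 00000000000000000000110000001100
  ((a & e) | ((a & c) & ~d)) = 00000000000000000101110101011101

((a & e) | ((a & c) & ~d))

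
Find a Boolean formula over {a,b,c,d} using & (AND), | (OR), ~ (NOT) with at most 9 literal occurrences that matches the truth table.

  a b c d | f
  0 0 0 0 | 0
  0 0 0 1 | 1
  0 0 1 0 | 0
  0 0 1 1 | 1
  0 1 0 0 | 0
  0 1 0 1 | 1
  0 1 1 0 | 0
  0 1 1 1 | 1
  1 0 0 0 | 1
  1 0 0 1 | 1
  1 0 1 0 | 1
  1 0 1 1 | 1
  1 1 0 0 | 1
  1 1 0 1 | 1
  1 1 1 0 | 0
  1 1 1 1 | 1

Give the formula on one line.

  (a | d) = 0101010111111111
  ~b = 1111000011110000
  ~d = 1010101010101010
  (a | ~d) = 1010101011111111
  ((a | ~d) & b) = 0000101000001111
  ~c = 1100110011001100
  (a & ~c) = 0000000011001100
  (((a | ~d) & b) & (a & ~c)) = 0000000000001100
  ((((a | ~d) & b) & (a & ~c)) | d) = 0101010101011101
  (~b | ((((a | ~d) & b) & (a & ~c)) | d)) = 1111010111111101
  ((a | d) & (~b | ((((a | ~d) & b) & (a & ~c)) | d))) = 0101010111111101

((a | d) & (~b | ((((a | ~d) & b) & (a & ~c)) | d)))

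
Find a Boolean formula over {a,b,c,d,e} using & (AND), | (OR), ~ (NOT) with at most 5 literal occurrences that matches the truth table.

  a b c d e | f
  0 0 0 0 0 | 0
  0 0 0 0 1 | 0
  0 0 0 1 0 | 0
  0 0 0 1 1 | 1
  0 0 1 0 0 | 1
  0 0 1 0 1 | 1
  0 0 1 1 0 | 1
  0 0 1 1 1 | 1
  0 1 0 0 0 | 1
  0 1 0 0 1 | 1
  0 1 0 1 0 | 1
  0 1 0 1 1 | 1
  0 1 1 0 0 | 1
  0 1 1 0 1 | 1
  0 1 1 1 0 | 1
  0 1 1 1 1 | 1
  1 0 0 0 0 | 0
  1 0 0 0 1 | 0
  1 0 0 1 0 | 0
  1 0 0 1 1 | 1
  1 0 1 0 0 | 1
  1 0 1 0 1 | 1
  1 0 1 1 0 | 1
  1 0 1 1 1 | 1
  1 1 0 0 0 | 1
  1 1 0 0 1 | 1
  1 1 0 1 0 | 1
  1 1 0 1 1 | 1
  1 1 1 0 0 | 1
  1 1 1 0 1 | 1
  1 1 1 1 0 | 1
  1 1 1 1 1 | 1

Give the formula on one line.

  (e & d) = 00010001000100010001000100010001
  ~b = 11111111000000001111111100000000
  (~b & c) = 00001111000000000000111100000000
  ((~b & c) | b) = 00001111111111110000111111111111
  ((e & d) | ((~b & c) | b)) = 00011111111111110001111111111111

((e & d) | ((~b & c) | b))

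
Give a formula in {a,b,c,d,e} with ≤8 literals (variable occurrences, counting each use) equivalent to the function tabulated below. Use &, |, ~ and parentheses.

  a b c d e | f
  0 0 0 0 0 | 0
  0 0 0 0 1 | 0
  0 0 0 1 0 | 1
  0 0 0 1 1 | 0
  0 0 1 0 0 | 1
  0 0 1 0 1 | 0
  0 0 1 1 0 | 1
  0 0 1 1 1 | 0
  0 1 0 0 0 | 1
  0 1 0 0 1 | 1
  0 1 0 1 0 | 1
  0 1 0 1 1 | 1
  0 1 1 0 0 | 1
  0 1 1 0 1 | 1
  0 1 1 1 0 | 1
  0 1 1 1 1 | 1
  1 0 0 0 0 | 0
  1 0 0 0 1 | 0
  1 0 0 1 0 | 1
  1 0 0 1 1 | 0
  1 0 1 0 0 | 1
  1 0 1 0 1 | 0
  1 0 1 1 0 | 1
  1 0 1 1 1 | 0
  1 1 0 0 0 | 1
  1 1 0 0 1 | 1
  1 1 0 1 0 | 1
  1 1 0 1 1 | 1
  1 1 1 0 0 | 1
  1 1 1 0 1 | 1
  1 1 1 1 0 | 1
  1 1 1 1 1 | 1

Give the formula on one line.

((((c & ~e) & ~b) | (d & ~e)) | b)

  ~e = 10101010101010101010101010101010
  (c & ~e) = 00001010000010100000101000001010
  ~b = 11111111000000001111111100000000
  ((c & ~e) & ~b) = 00001010000000000000101000000000
  (d & ~e) = 00100010001000100010001000100010
  (((c & ~e) & ~b) | (d & ~e)) = 00101010001000100010101000100010
  ((((c & ~e) & ~b) | (d & ~e)) | b) = 00101010111111110010101011111111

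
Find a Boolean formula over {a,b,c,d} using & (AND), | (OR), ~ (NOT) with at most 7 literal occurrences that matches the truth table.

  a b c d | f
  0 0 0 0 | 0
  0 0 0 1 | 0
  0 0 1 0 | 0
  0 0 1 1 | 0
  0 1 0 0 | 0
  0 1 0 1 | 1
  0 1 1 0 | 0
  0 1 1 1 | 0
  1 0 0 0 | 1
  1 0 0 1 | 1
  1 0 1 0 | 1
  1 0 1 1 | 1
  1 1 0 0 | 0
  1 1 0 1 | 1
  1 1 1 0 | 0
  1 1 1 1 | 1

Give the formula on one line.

((~b | d) & (a | (~c & b)))

  ~b = 1111000011110000
  (~b | d) = 1111010111110101
  ~c = 1100110011001100
  (~c & b) = 0000110000001100
  (a | (~c & b)) = 0000110011111111
  ((~b | d) & (a | (~c & b))) = 0000010011110101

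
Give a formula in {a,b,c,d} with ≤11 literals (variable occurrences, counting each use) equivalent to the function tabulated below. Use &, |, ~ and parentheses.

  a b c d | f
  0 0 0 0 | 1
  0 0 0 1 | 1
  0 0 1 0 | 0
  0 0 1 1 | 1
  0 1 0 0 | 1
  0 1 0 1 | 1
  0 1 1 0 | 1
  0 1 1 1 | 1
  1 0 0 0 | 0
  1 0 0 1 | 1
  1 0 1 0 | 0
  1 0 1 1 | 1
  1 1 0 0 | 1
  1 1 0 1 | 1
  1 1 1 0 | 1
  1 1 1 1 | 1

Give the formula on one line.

  ~c = 1100110011001100
  (d | ~c) = 1101110111011101
  ~a = 1111111100000000
  ((d | ~c) & ~a) = 1101110100000000
  ~b = 1111000011110000
  (~a & ~b) = 1111000000000000
  (a | (~a & ~b)) = 1111000011111111
  (d & (a | (~a & ~b))) = 0101000001010101
  (b | (d & (a | (~a & ~b)))) = 0101111101011111
  (((d | ~c) & ~a) | (b | (d & (a | (~a & ~b))))) = 1101111101011111

(((d | ~c) & ~a) | (b | (d & (a | (~a & ~b)))))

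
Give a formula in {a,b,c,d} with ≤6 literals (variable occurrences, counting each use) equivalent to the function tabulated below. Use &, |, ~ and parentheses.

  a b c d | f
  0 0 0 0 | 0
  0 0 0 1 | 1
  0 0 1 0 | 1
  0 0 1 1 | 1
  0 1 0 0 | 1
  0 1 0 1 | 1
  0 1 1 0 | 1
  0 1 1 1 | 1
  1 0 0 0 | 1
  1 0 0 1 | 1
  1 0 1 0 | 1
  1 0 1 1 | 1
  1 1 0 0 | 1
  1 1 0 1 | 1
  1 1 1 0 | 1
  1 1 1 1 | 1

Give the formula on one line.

  (a | c) = 0011001111111111
  (d | (a | c)) = 0111011111111111
  (b | (d | (a | c))) = 0111111111111111

(b | (d | (a | c)))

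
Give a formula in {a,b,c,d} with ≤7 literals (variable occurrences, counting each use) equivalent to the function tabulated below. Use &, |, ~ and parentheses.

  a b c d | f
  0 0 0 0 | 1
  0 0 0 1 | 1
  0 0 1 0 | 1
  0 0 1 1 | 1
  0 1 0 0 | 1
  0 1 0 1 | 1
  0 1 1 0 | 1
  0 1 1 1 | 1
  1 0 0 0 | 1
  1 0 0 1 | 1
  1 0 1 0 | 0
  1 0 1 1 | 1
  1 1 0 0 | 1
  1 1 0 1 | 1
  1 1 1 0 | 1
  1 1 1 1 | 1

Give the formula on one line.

(~a | (d | (b | ~c)))

  ~a = 1111111100000000
  ~c = 1100110011001100
  (b | ~c) = 1100111111001111
  (d | (b | ~c)) = 1101111111011111
  (~a | (d | (b | ~c))) = 1111111111011111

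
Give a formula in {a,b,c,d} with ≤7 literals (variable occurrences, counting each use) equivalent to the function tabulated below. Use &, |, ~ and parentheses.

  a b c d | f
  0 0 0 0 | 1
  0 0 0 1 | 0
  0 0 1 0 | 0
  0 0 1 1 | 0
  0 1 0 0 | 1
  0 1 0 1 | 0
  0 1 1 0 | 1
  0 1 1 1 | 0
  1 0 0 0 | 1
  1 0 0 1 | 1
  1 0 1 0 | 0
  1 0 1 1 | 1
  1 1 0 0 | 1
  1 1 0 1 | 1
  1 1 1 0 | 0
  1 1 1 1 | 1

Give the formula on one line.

((a | ~d) & (((b & (~a | ~b)) | ~c) | d))

  ~d = 1010101010101010
  (a | ~d) = 1010101011111111
  ~a = 1111111100000000
  ~b = 1111000011110000
  (~a | ~b) = 1111111111110000
  (b & (~a | ~b)) = 0000111100000000
  ~c = 1100110011001100
  ((b & (~a | ~b)) | ~c) = 1100111111001100
  (((b & (~a | ~b)) | ~c) | d) = 1101111111011101
  ((a | ~d) & (((b & (~a | ~b)) | ~c) | d)) = 1000101011011101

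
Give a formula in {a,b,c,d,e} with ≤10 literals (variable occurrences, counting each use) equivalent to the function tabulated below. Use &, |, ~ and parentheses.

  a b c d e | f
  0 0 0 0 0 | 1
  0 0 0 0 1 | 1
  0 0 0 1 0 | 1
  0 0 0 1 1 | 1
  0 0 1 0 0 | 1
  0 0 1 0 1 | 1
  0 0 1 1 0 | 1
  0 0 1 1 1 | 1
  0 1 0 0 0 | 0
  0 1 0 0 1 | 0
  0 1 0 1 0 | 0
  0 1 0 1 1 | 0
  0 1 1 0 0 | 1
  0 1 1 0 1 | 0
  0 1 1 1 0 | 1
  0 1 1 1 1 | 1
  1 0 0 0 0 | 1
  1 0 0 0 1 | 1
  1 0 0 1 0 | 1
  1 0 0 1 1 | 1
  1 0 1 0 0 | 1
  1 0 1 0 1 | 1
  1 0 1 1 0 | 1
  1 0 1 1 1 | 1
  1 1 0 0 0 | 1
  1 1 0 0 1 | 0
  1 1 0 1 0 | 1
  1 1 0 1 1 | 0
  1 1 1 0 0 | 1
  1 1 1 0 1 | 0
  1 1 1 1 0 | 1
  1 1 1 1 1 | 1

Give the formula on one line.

  ~b = 11111111000000001111111100000000
  (~b & e) = 01010101000000000101010100000000
  ~e = 10101010101010101010101010101010
  (d | ~e) = 10111011101110111011101110111011
  (c | ~b) = 11111111000011111111111100001111
  (~e & a) = 00000000000000001010101010101010
  ((c | ~b) | (~e & a)) = 11111111000011111111111110101111
  ((d | ~e) & ((c | ~b) | (~e & a))) = 10111011000010111011101110101011
  ((~b & e) | ((d | ~e) & ((c | ~b) | (~e & a)))) = 11111111000010111111111110101011

((~b & e) | ((d | ~e) & ((c | ~b) | (~e & a))))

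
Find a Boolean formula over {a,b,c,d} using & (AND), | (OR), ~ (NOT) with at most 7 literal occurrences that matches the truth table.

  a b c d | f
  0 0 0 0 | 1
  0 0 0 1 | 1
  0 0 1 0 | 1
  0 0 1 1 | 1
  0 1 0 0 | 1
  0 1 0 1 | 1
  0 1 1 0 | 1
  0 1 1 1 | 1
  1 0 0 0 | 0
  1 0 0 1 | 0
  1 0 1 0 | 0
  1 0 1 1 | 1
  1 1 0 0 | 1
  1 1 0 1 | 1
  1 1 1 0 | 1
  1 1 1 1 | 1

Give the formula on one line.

  ~a = 1111111100000000
  (b | ~a) = 1111111100001111
  (c & d) = 0001000100010001
  ((b | ~a) | (c & d)) = 1111111100011111

((b | ~a) | (c & d))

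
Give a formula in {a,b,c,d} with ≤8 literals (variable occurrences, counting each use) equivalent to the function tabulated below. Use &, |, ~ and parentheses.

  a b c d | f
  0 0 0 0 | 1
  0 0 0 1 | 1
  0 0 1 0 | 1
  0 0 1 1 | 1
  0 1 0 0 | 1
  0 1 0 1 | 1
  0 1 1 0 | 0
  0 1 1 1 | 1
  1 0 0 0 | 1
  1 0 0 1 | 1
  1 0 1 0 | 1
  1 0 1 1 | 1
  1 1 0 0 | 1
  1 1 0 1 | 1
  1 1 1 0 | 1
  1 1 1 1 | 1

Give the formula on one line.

((~b | ~c) | (c & (((a & c) | ~b) | d)))

  ~b = 1111000011110000
  ~c = 1100110011001100
  (~b | ~c) = 1111110011111100
  (a & c) = 0000000000110011
  ((a & c) | ~b) = 1111000011110011
  (((a & c) | ~b) | d) = 1111010111110111
  (c & (((a & c) | ~b) | d)) = 0011000100110011
  ((~b | ~c) | (c & (((a & c) | ~b) | d))) = 1111110111111111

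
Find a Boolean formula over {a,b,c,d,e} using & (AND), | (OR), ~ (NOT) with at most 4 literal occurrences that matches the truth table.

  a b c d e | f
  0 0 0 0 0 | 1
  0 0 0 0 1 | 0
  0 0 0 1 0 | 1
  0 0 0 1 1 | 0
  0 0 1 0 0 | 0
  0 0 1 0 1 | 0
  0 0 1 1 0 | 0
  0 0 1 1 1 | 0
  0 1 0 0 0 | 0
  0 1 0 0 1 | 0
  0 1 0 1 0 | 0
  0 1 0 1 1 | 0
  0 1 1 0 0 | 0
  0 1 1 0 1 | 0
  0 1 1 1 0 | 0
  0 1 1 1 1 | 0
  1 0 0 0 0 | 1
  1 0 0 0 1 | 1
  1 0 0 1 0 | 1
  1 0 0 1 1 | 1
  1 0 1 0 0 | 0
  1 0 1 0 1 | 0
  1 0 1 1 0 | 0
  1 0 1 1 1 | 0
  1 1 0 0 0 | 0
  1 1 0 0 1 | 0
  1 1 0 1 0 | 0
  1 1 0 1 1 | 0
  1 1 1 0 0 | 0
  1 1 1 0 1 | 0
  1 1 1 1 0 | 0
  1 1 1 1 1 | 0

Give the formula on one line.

  ~e = 10101010101010101010101010101010
  (~e | a) = 10101010101010101111111111111111
  ~b = 11111111000000001111111100000000
  ~c = 11110000111100001111000011110000
  (~b & ~c) = 11110000000000001111000000000000
  ((~e | a) & (~b & ~c)) = 10100000000000001111000000000000

((~e | a) & (~b & ~c))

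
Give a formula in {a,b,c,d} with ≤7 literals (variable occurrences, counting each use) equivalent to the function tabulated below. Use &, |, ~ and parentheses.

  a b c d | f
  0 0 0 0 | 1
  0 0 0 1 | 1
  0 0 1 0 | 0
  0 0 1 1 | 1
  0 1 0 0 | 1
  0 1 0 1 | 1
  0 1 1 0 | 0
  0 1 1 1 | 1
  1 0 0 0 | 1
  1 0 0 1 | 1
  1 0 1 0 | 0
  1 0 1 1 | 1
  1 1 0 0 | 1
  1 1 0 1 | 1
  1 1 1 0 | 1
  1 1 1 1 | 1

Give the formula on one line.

(d | ((b & a) | ~c))

  (b & a) = 0000000000001111
  ~c = 1100110011001100
  ((b & a) | ~c) = 1100110011001111
  (d | ((b & a) | ~c)) = 1101110111011111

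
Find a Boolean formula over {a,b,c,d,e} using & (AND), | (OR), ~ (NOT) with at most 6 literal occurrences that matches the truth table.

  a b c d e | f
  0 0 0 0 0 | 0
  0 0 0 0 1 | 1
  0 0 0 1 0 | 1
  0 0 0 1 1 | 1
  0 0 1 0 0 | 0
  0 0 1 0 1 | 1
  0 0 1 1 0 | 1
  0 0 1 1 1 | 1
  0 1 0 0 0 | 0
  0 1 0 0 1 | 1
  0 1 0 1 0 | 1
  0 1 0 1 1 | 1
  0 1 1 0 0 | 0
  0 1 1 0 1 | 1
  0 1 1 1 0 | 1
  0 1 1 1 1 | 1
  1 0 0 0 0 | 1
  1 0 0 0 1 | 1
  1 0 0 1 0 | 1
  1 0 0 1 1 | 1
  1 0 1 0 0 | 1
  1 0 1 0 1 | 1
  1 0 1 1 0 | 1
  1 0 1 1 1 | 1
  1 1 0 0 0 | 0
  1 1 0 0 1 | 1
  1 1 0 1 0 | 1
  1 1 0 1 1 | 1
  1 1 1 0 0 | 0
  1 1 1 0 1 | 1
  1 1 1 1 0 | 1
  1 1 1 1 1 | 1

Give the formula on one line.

  ~b = 11111111000000001111111100000000
  (~b & a) = 00000000000000001111111100000000
  (d | (~b & a)) = 00110011001100111111111100110011
  ((d | (~b & a)) | e) = 01110111011101111111111101110111

((d | (~b & a)) | e)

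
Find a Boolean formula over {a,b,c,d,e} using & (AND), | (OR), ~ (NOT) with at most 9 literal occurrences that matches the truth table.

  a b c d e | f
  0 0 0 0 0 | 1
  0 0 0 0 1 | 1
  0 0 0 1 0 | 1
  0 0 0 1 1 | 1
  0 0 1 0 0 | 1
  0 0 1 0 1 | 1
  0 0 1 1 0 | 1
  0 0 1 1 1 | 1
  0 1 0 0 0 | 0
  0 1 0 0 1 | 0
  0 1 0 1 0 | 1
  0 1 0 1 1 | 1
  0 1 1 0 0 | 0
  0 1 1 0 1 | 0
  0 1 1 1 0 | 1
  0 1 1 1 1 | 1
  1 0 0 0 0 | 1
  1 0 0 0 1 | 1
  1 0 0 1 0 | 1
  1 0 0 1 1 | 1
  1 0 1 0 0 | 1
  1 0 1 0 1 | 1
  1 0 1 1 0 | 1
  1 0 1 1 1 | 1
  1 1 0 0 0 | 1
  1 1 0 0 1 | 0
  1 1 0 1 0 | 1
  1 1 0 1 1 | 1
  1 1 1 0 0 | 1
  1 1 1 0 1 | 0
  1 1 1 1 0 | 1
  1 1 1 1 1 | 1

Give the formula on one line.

(((~d & ~e) & ((~b | d) | a)) | (d | ~b))

  ~d = 11001100110011001100110011001100
  ~e = 10101010101010101010101010101010
  (~d & ~e) = 10001000100010001000100010001000
  ~b = 11111111000000001111111100000000
  (~b | d) = 11111111001100111111111100110011
  ((~b | d) | a) = 11111111001100111111111111111111
  ((~d & ~e) & ((~b | d) | a)) = 10001000000000001000100010001000
  (d | ~b) = 11111111001100111111111100110011
  (((~d & ~e) & ((~b | d) | a)) | (d | ~b)) = 11111111001100111111111110111011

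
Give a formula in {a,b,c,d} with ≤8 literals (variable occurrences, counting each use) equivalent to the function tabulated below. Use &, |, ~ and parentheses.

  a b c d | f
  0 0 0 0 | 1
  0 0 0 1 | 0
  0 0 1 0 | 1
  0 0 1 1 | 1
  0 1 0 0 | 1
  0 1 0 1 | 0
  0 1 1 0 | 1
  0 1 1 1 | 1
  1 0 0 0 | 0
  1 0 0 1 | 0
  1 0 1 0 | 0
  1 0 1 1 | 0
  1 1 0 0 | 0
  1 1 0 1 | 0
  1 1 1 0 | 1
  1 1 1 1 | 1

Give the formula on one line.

  ~d = 1010101010101010
  (~d | c) = 1011101110111011
  ~c = 1100110011001100
  ~a = 1111111100000000
  (b | ~a) = 1111111100001111
  (~c | (b | ~a)) = 1111111111001111
  ((~d | c) & (~c | (b | ~a))) = 1011101110001011
  (d | ~a) = 1111111101010101
  ((d | ~a) | c) = 1111111101110111
  (((~d | c) & (~c | (b | ~a))) & ((d | ~a) | c)) = 1011101100000011

(((~d | c) & (~c | (b | ~a))) & ((d | ~a) | c))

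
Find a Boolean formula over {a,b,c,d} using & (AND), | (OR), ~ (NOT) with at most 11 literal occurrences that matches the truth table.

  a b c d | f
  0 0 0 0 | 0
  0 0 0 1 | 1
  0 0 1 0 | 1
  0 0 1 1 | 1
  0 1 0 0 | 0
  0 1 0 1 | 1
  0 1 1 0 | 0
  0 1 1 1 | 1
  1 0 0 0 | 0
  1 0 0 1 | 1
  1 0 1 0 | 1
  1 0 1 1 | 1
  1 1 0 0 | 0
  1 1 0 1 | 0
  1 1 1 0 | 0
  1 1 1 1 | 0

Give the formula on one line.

  ~a = 1111111100000000
  (c | ~a) = 1111111100110011
  (d & (c | ~a)) = 0101010100010001
  ~b = 1111000011110000
  ((d & (c | ~a)) | ~b) = 1111010111110001
  (~a | ~b) = 1111111111110000
  (c | d) = 0111011101110111
  ((~a | ~b) & (c | d)) = 0111011101110000
  (((d & (c | ~a)) | ~b) & ((~a | ~b) & (c | d))) = 0111010101110000

(((d & (c | ~a)) | ~b) & ((~a | ~b) & (c | d)))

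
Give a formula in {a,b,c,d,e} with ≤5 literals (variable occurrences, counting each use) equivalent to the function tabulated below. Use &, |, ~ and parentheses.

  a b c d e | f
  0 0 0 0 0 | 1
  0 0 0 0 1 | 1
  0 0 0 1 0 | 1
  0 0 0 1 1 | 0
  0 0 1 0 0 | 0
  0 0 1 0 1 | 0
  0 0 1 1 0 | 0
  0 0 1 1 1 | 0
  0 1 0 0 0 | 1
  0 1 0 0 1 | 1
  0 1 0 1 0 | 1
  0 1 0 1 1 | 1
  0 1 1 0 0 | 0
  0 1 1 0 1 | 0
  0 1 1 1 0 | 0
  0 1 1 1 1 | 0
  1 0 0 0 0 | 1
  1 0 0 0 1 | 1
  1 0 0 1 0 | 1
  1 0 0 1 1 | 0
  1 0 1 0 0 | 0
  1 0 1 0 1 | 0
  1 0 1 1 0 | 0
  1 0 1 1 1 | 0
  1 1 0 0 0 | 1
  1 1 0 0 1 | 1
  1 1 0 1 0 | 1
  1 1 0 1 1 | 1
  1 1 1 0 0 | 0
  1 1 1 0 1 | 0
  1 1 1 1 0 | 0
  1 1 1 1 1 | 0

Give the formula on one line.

((~e | (b | ~d)) & ~c)

  ~e = 10101010101010101010101010101010
  ~d = 11001100110011001100110011001100
  (b | ~d) = 11001100111111111100110011111111
  (~e | (b | ~d)) = 11101110111111111110111011111111
  ~c = 11110000111100001111000011110000
  ((~e | (b | ~d)) & ~c) = 11100000111100001110000011110000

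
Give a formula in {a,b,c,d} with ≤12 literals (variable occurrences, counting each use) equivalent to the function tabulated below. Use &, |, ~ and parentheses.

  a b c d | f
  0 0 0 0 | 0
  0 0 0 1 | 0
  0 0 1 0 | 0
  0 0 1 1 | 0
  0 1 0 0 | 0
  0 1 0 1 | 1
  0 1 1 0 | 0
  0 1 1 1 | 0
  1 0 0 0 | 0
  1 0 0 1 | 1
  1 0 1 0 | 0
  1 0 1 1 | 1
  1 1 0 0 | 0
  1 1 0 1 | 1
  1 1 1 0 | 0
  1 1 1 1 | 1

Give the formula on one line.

(((((b & ~c) | a) & (~b | (c | d))) | a) & (~a | d))

  ~c = 1100110011001100
  (b & ~c) = 0000110000001100
  ((b & ~c) | a) = 0000110011111111
  ~b = 1111000011110000
  (c | d) = 0111011101110111
  (~b | (c | d)) = 1111011111110111
  (((b & ~c) | a) & (~b | (c | d))) = 0000010011110111
  ((((b & ~c) | a) & (~b | (c | d))) | a) = 0000010011111111
  ~a = 1111111100000000
  (~a | d) = 1111111101010101
  (((((b & ~c) | a) & (~b | (c | d))) | a) & (~a | d)) = 0000010001010101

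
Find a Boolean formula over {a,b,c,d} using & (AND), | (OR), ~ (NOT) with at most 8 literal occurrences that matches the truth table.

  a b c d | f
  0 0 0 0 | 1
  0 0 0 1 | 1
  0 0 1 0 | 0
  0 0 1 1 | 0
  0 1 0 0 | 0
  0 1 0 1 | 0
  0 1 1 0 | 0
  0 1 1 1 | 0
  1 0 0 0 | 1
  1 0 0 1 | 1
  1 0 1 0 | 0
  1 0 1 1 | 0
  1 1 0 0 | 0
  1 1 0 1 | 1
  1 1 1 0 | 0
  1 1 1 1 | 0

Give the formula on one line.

  ~c = 1100110011001100
  (c | a) = 0011001111111111
  (b & (c | a)) = 0000001100001111
  (d & (b & (c | a))) = 0000000100000101
  ~b = 1111000011110000
  ((d & (b & (c | a))) | ~b) = 1111000111110101
  (~c & ((d & (b & (c | a))) | ~b)) = 1100000011000100

(~c & ((d & (b & (c | a))) | ~b))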